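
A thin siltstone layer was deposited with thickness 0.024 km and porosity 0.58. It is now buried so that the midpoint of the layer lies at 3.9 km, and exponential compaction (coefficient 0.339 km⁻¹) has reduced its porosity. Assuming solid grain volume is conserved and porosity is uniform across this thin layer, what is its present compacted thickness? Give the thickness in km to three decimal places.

0.012 km

Porosity at 3.9 km: φ = 0.58·exp(−0.339×3.9) = 0.1546
Solid-volume conservation: h(1−φ) = h₀(1−φ₀) ⇒ h = h₀·(1−φ₀)/(1−φ)
h = 0.024 × (1 − 0.58)/(1 − 0.1546) = 0.024 × 0.4968 = 0.0119 km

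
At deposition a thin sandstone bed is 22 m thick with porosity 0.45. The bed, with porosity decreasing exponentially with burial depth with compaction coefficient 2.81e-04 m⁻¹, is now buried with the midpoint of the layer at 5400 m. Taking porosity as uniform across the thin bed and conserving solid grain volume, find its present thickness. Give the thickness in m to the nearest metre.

13 m

Working in km (1 km = 1000 m; β in km⁻¹ = β in m⁻¹ × 1000):
Porosity at 5.4 km: phi = 0.45·exp(−0.281×5.4) = 0.0987
Solid-volume conservation: h(1−phi) = h₀(1−phi₀) ⇒ h = h₀·(1−phi₀)/(1−phi)
h = 0.022 × (1 − 0.45)/(1 − 0.0987) = 0.022 × 0.6102 = 0.0134 km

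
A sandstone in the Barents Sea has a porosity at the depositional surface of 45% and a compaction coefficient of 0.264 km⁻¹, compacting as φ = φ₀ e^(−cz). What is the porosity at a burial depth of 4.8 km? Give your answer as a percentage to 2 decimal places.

φ = φ₀·exp(−c·z) = 0.45 × exp(−0.264 × 4.8) = 0.45 × exp(−1.267)
  = 0.45 × 0.2816 = 0.1267

12.67%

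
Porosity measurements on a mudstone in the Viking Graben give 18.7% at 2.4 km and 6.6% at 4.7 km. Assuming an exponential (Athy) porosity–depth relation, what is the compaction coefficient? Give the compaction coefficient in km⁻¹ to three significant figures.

Athy: phi(z) = phi₀ e^(−kz) ⇒ phi₁/phi₂ = e^{k(z₂−z₁)} ⇒ k = ln(phi₁/phi₂)/(z₂−z₁)
k = ln(0.187/0.066) / (4.7 − 2.4) = ln(2.833) / 2.3 = 1.0415 / 2.3 = 0.4528 km⁻¹

0.453 km⁻¹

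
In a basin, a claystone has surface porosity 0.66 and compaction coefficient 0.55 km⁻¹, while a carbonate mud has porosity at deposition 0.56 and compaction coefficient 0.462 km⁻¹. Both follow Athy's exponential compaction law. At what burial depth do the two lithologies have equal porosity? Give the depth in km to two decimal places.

1.87 km

Set φ₀ₐ e^(−βₐZ) = φ₀ᵦ e^(−βᵦZ) ⇒ ln(φ₀ₐ/φ₀ᵦ) = (βₐ − βᵦ)·Z
Z = ln(0.66/0.56) / (0.55 − 0.462) = 0.1643 / 0.088 = 1.867 km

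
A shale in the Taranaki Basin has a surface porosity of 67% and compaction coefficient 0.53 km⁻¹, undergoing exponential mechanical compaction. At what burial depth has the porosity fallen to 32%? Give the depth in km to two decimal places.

1.39 km

Invert Athy's law: Z = ln(phi₀/phi) / k
Z = ln(0.67/0.32) / 0.53 = ln(2.094) / 0.53 = 0.7390 / 0.53 = 1.394 km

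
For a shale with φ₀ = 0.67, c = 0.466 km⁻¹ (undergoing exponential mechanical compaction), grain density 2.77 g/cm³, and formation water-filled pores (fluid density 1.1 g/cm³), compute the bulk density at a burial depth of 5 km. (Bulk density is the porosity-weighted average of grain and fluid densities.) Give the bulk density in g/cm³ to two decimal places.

2.66 g/cm³

Porosity at depth: φ = 0.67·exp(−0.466×5) = 0.67×0.0973 = 0.0652
Bulk density: ρ_b = (1−φ)ρ_g + φ·ρ_f = 0.9348×2.77 + 0.0652×1.1
       = 2.589 + 0.072 = 2.661 g/cm³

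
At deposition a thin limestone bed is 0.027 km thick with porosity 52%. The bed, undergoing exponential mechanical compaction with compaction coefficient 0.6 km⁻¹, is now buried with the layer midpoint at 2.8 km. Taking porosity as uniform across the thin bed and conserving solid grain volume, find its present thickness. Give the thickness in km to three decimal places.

Porosity at 2.8 km: φ = 0.52·exp(−0.6×2.8) = 0.0969
Solid-volume conservation: h(1−φ) = h₀(1−φ₀) ⇒ h = h₀·(1−φ₀)/(1−φ)
h = 0.027 × (1 − 0.52)/(1 − 0.0969) = 0.027 × 0.5315 = 0.0144 km

0.014 km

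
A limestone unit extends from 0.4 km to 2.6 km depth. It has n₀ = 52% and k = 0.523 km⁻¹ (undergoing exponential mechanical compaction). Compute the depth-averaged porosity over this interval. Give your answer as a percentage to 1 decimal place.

⟨n⟩ = (1/(Z₂−Z₁)) ∫ n₀ e^(−kZ) dZ = n₀·(e^(−k·Z₁) − e^(−k·Z₂)) / (k·(Z₂−Z₁))
e^(−0.523×0.4) = 0.8112; e^(−0.523×2.6) = 0.2567
⟨n⟩ = 0.52 × (0.8112 − 0.2567) / (0.523 × 2.2) = 0.52 × 0.4819 = 0.2506

25.1%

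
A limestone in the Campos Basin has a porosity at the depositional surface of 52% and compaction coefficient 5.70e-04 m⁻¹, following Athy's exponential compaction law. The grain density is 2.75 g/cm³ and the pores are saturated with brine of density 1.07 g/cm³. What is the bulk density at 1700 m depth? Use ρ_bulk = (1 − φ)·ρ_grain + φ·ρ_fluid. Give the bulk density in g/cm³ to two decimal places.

2.42 g/cm³

Working in km (1 km = 1000 m; k in km⁻¹ = k in m⁻¹ × 1000):
Porosity at depth: n = 0.52·exp(−0.57×1.7) = 0.52×0.3795 = 0.1973
Bulk density: ρ_b = (1−n)ρ_g + n·ρ_f = 0.8027×2.75 + 0.1973×1.07
       = 2.207 + 0.211 = 2.419 g/cm³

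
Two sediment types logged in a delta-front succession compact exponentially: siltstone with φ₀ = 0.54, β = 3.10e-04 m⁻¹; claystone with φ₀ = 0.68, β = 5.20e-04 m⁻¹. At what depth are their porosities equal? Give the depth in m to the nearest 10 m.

Working in km (1 km = 1000 m; β in km⁻¹ = β in m⁻¹ × 1000):
Set φ₀ₐ e^(−βₐz) = φ₀ᵦ e^(−βᵦz) ⇒ ln(φ₀ₐ/φ₀ᵦ) = (βₐ − βᵦ)·z
z = ln(0.54/0.68) / (0.31 − 0.52) = -0.2305 / -0.21 = 1.098 km

1100 m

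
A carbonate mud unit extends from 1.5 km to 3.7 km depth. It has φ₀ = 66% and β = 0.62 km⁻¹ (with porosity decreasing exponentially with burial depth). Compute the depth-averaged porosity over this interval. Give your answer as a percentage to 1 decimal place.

⟨φ⟩ = (1/(Z₂−Z₁)) ∫ φ₀ e^(−βZ) dZ = φ₀·(e^(−β·Z₁) − e^(−β·Z₂)) / (β·(Z₂−Z₁))
e^(−0.62×1.5) = 0.3946; e^(−0.62×3.7) = 0.1009
⟨φ⟩ = 0.66 × (0.3946 − 0.1009) / (0.62 × 2.2) = 0.66 × 0.2153 = 0.1421

14.2%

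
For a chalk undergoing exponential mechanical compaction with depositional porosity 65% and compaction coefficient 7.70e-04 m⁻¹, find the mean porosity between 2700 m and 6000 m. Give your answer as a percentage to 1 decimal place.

Working in km (1 km = 1000 m; c in km⁻¹ = c in m⁻¹ × 1000):
⟨phi⟩ = (1/(z₂−z₁)) ∫ phi₀ e^(−cz) dz = phi₀·(e^(−c·z₁) − e^(−c·z₂)) / (c·(z₂−z₁))
e^(−0.77×2.7) = 0.1251; e^(−0.77×6) = 0.0099
⟨phi⟩ = 0.65 × (0.1251 − 0.0099) / (0.77 × 3.3) = 0.65 × 0.0453 = 0.0295

2.9%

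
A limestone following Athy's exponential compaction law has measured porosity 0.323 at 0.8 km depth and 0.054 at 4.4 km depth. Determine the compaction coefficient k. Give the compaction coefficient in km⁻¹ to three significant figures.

0.497 km⁻¹

Athy: n(Z) = n₀ e^(−kZ) ⇒ n₁/n₂ = e^{k(Z₂−Z₁)} ⇒ k = ln(n₁/n₂)/(Z₂−Z₁)
k = ln(0.323/0.054) / (4.4 − 0.8) = ln(5.981) / 3.6 = 1.7887 / 3.6 = 0.4969 km⁻¹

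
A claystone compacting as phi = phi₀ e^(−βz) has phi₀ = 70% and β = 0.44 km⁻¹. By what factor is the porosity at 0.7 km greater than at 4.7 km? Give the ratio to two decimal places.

phi(z₁)/phi(z₂) = e^(−β·z₁)/e^(−β·z₂) = e^{β(z₂−z₁)}
= exp(0.44 × 4) = exp(1.76) = 5.8124

5.81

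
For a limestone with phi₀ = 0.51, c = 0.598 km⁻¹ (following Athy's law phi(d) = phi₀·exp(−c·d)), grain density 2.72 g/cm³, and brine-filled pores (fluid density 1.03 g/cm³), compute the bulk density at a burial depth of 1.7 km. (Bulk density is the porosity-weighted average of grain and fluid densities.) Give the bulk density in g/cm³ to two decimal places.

Porosity at depth: phi = 0.51·exp(−0.598×1.7) = 0.51×0.3618 = 0.1845
Bulk density: ρ_b = (1−phi)ρ_g + phi·ρ_f = 0.8155×2.72 + 0.1845×1.03
       = 2.218 + 0.190 = 2.408 g/cm³

2.41 g/cm³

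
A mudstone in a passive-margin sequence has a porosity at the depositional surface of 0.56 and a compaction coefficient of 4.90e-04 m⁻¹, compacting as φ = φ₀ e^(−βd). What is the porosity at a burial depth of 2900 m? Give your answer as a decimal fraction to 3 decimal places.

0.135

Working in km (1 km = 1000 m; β in km⁻¹ = β in m⁻¹ × 1000):
φ = φ₀·exp(−β·d) = 0.56 × exp(−0.49 × 2.9) = 0.56 × exp(−1.421)
  = 0.56 × 0.2415 = 0.1352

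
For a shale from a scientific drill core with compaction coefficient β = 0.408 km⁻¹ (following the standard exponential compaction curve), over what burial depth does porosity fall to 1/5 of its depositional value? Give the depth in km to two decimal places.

3.94 km

φ/φ₀ = 1/5 ⇒ exp(−β·z) = 1/5 ⇒ z = ln(5) / β
z = 1.6094 / 0.408 = 3.945 km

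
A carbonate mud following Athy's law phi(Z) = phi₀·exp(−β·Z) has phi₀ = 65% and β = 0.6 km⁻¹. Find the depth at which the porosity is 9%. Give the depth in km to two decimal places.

Invert Athy's law: Z = ln(phi₀/phi) / β
Z = ln(0.65/0.09) / 0.6 = ln(7.222) / 0.6 = 1.9772 / 0.6 = 3.295 km

3.30 km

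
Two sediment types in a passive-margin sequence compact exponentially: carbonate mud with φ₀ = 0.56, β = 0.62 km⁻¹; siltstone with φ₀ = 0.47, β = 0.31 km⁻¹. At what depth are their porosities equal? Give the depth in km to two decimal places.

0.57 km

Set φ₀ₐ e^(−βₐd) = φ₀ᵦ e^(−βᵦd) ⇒ ln(φ₀ₐ/φ₀ᵦ) = (βₐ − βᵦ)·d
d = ln(0.56/0.47) / (0.62 − 0.31) = 0.1752 / 0.31 = 0.565 km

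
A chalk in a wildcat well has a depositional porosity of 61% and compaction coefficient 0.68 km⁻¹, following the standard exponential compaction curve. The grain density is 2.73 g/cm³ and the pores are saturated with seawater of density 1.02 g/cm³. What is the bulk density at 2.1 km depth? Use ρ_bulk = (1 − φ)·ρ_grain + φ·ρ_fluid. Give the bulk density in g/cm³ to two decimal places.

2.48 g/cm³

Porosity at depth: n = 0.61·exp(−0.68×2.1) = 0.61×0.2398 = 0.1463
Bulk density: ρ_b = (1−n)ρ_g + n·ρ_f = 0.8537×2.73 + 0.1463×1.02
       = 2.331 + 0.149 = 2.480 g/cm³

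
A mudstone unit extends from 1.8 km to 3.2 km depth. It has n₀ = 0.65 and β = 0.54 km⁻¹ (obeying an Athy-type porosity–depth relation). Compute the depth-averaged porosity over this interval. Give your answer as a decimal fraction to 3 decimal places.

0.173

⟨n⟩ = (1/(z₂−z₁)) ∫ n₀ e^(−βz) dz = n₀·(e^(−β·z₁) − e^(−β·z₂)) / (β·(z₂−z₁))
e^(−0.54×1.8) = 0.3783; e^(−0.54×3.2) = 0.1776
⟨n⟩ = 0.65 × (0.3783 − 0.1776) / (0.54 × 1.4) = 0.65 × 0.2655 = 0.1725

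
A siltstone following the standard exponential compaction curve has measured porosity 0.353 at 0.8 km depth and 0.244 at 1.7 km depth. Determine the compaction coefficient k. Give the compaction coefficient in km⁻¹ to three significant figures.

0.410 km⁻¹

Athy: φ(Z) = φ₀ e^(−kZ) ⇒ φ₁/φ₂ = e^{k(Z₂−Z₁)} ⇒ k = ln(φ₁/φ₂)/(Z₂−Z₁)
k = ln(0.353/0.244) / (1.7 − 0.8) = ln(1.447) / 0.9 = 0.3693 / 0.9 = 0.4103 km⁻¹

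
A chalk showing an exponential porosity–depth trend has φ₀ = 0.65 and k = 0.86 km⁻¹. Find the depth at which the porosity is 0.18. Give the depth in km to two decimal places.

Invert Athy's law: Z = ln(φ₀/φ) / k
Z = ln(0.65/0.18) / 0.86 = ln(3.611) / 0.86 = 1.2840 / 0.86 = 1.493 km

1.49 km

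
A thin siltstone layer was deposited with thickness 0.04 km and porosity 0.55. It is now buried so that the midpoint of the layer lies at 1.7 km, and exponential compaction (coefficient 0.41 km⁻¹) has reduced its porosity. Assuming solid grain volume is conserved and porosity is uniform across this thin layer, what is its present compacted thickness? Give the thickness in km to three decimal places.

Porosity at 1.7 km: phi = 0.55·exp(−0.41×1.7) = 0.2739
Solid-volume conservation: h(1−phi) = h₀(1−phi₀) ⇒ h = h₀·(1−phi₀)/(1−phi)
h = 0.04 × (1 − 0.55)/(1 − 0.2739) = 0.04 × 0.6198 = 0.0248 km

0.025 km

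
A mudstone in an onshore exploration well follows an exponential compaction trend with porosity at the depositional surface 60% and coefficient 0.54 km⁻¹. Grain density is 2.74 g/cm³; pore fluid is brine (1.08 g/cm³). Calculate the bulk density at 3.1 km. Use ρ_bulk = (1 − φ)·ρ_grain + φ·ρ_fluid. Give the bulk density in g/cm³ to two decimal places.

Porosity at depth: phi = 0.6·exp(−0.54×3.1) = 0.6×0.1875 = 0.1125
Bulk density: ρ_b = (1−phi)ρ_g + phi·ρ_f = 0.8875×2.74 + 0.1125×1.08
       = 2.432 + 0.121 = 2.553 g/cm³

2.55 g/cm³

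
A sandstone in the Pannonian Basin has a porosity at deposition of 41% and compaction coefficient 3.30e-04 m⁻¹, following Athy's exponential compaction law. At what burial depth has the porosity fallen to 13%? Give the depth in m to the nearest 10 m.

Working in km (1 km = 1000 m; β in km⁻¹ = β in m⁻¹ × 1000):
Invert Athy's law: d = ln(φ₀/φ) / β
d = ln(0.41/0.13) / 0.33 = ln(3.154) / 0.33 = 1.1486 / 0.33 = 3.481 km

3480 m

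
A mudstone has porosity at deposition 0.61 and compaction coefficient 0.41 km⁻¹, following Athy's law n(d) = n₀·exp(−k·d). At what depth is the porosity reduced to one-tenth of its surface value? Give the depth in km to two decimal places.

n/n₀ = 1/10 ⇒ exp(−k·d) = 1/10 ⇒ d = ln(10) / k
d = 2.3026 / 0.41 = 5.616 km

5.62 km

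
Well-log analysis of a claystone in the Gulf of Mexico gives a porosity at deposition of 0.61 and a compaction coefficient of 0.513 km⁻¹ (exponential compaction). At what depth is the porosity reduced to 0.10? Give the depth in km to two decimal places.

Invert Athy's law: d = ln(phi₀/phi) / c
d = ln(0.61/0.1) / 0.513 = ln(6.1) / 0.513 = 1.8083 / 0.513 = 3.525 km

3.52 km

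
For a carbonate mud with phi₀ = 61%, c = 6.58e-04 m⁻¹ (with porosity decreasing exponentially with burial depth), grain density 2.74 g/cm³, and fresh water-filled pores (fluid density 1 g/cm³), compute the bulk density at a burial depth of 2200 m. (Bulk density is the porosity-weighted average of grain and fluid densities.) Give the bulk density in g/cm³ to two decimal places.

2.49 g/cm³

Working in km (1 km = 1000 m; c in km⁻¹ = c in m⁻¹ × 1000):
Porosity at depth: phi = 0.61·exp(−0.658×2.2) = 0.61×0.2351 = 0.1434
Bulk density: ρ_b = (1−phi)ρ_g + phi·ρ_f = 0.8566×2.74 + 0.1434×1
       = 2.347 + 0.143 = 2.490 g/cm³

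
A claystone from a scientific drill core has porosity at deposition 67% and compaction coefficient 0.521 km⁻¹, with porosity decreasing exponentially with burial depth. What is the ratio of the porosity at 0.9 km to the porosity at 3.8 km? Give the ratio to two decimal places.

4.53

phi(d₁)/phi(d₂) = e^(−c·d₁)/e^(−c·d₂) = e^{c(d₂−d₁)}
= exp(0.521 × 2.9) = exp(1.511) = 4.5308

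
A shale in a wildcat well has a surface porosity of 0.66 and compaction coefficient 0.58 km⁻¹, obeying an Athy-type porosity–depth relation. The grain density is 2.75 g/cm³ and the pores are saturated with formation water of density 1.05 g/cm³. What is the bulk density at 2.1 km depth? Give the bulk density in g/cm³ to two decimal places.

2.42 g/cm³

Porosity at depth: n = 0.66·exp(−0.58×2.1) = 0.66×0.2958 = 0.1952
Bulk density: ρ_b = (1−n)ρ_g + n·ρ_f = 0.8048×2.75 + 0.1952×1.05
       = 2.213 + 0.205 = 2.418 g/cm³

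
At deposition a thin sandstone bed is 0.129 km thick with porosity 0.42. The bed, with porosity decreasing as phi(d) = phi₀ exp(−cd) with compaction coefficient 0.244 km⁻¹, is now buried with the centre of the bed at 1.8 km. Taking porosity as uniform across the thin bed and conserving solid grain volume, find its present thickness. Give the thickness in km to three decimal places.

Porosity at 1.8 km: phi = 0.42·exp(−0.244×1.8) = 0.2707
Solid-volume conservation: h(1−phi) = h₀(1−phi₀) ⇒ h = h₀·(1−phi₀)/(1−phi)
h = 0.129 × (1 − 0.42)/(1 − 0.2707) = 0.129 × 0.7953 = 0.1026 km

0.103 km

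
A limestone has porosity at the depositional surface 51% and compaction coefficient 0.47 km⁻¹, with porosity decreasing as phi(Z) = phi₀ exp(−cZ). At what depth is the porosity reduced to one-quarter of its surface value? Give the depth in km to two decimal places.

2.95 km

phi/phi₀ = 1/4 ⇒ exp(−c·Z) = 1/4 ⇒ Z = ln(4) / c
Z = 1.3863 / 0.47 = 2.950 km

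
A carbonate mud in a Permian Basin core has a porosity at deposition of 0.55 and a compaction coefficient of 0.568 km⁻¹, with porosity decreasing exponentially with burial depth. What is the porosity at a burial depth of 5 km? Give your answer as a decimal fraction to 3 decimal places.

n = n₀·exp(−β·Z) = 0.55 × exp(−0.568 × 5) = 0.55 × exp(−2.84)
  = 0.55 × 0.0584 = 0.0321

0.032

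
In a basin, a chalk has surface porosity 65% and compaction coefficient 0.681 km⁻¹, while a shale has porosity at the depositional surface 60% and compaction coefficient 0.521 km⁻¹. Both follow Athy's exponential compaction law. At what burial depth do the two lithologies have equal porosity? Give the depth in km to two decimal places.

Set n₀ₐ e^(−kₐZ) = n₀ᵦ e^(−kᵦZ) ⇒ ln(n₀ₐ/n₀ᵦ) = (kₐ − kᵦ)·Z
Z = ln(0.65/0.6) / (0.681 − 0.521) = 0.0800 / 0.16 = 0.500 km

0.50 km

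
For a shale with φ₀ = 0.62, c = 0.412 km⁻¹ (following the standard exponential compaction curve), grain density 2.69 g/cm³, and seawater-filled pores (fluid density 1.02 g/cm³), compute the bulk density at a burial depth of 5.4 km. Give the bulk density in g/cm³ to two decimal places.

Porosity at depth: φ = 0.62·exp(−0.412×5.4) = 0.62×0.1081 = 0.0670
Bulk density: ρ_b = (1−φ)ρ_g + φ·ρ_f = 0.9330×2.69 + 0.0670×1.02
       = 2.510 + 0.068 = 2.578 g/cm³

2.58 g/cm³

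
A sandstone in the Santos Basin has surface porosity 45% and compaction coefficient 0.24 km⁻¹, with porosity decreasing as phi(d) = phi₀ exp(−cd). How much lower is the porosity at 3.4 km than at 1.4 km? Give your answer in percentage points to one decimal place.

12.3 percentage points

phi(1.4) = 0.45·e^(−0.24×1.4) = 0.3216
phi(3.4) = 0.45·e^(−0.24×3.4) = 0.1990
Δphi = 0.3216 − 0.1990 = 0.1226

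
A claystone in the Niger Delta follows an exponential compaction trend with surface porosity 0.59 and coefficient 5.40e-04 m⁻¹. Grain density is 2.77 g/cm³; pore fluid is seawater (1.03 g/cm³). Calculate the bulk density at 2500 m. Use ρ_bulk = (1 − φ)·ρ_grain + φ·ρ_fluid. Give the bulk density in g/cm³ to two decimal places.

Working in km (1 km = 1000 m; β in km⁻¹ = β in m⁻¹ × 1000):
Porosity at depth: n = 0.59·exp(−0.54×2.5) = 0.59×0.2592 = 0.1530
Bulk density: ρ_b = (1−n)ρ_g + n·ρ_f = 0.8470×2.77 + 0.1530×1.03
       = 2.346 + 0.158 = 2.504 g/cm³

2.50 g/cm³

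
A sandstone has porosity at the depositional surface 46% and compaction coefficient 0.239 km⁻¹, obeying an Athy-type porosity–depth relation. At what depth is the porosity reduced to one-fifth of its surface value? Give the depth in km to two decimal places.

φ/φ₀ = 1/5 ⇒ exp(−β·d) = 1/5 ⇒ d = ln(5) / β
d = 1.6094 / 0.239 = 6.734 km

6.73 km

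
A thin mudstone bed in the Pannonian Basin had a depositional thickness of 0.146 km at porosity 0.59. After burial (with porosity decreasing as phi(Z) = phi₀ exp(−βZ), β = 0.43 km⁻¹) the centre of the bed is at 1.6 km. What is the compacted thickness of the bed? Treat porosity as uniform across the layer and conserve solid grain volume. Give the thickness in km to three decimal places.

Porosity at 1.6 km: phi = 0.59·exp(−0.43×1.6) = 0.2965
Solid-volume conservation: h(1−phi) = h₀(1−phi₀) ⇒ h = h₀·(1−phi₀)/(1−phi)
h = 0.146 × (1 − 0.59)/(1 − 0.2965) = 0.146 × 0.5828 = 0.0851 km

0.085 km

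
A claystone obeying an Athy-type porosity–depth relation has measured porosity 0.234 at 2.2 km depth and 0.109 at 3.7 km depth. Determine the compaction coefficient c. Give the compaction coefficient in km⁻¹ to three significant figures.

Athy: n(Z) = n₀ e^(−cZ) ⇒ n₁/n₂ = e^{c(Z₂−Z₁)} ⇒ c = ln(n₁/n₂)/(Z₂−Z₁)
c = ln(0.234/0.109) / (3.7 − 2.2) = ln(2.147) / 1.5 = 0.7640 / 1.5 = 0.5093 km⁻¹

0.509 km⁻¹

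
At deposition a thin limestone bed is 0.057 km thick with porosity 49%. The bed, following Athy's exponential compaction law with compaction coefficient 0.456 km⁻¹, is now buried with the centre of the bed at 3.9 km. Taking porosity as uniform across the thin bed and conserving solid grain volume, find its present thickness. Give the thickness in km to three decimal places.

Porosity at 3.9 km: n = 0.49·exp(−0.456×3.9) = 0.0828
Solid-volume conservation: h(1−n) = h₀(1−n₀) ⇒ h = h₀·(1−n₀)/(1−n)
h = 0.057 × (1 − 0.49)/(1 − 0.0828) = 0.057 × 0.5560 = 0.0317 km

0.032 km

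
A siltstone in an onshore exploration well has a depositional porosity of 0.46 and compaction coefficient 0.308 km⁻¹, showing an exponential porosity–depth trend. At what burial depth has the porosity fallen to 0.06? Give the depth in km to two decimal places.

Invert Athy's law: z = ln(phi₀/phi) / k
z = ln(0.46/0.06) / 0.308 = ln(7.667) / 0.308 = 2.0369 / 0.308 = 6.613 km

6.61 km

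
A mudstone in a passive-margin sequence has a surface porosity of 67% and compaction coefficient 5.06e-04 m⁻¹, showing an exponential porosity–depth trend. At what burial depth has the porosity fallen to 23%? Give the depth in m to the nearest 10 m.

Working in km (1 km = 1000 m; β in km⁻¹ = β in m⁻¹ × 1000):
Invert Athy's law: d = ln(n₀/n) / β
d = ln(0.67/0.23) / 0.506 = ln(2.913) / 0.506 = 1.0692 / 0.506 = 2.113 km

2110 m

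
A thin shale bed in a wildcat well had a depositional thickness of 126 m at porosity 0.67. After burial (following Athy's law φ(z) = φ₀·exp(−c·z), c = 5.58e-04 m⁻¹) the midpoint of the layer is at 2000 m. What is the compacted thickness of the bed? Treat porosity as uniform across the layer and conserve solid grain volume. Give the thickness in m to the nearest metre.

Working in km (1 km = 1000 m; c in km⁻¹ = c in m⁻¹ × 1000):
Porosity at 2 km: φ = 0.67·exp(−0.558×2) = 0.2195
Solid-volume conservation: h(1−φ) = h₀(1−φ₀) ⇒ h = h₀·(1−φ₀)/(1−φ)
h = 0.126 × (1 − 0.67)/(1 − 0.2195) = 0.126 × 0.4228 = 0.0533 km

53 m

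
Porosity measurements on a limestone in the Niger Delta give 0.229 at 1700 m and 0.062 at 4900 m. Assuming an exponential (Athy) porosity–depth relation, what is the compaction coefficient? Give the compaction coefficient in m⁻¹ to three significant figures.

Working in km (1 km = 1000 m; k in km⁻¹ = k in m⁻¹ × 1000):
Athy: n(z) = n₀ e^(−kz) ⇒ n₁/n₂ = e^{k(z₂−z₁)} ⇒ k = ln(n₁/n₂)/(z₂−z₁)
k = ln(0.229/0.062) / (4.9 − 1.7) = ln(3.694) / 3.2 = 1.3066 / 3.2 = 0.4083 km⁻¹

0.000408 m⁻¹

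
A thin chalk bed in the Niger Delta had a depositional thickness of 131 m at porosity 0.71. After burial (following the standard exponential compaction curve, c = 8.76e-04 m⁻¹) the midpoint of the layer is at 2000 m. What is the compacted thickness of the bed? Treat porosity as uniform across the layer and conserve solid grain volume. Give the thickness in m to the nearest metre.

43 m

Working in km (1 km = 1000 m; c in km⁻¹ = c in m⁻¹ × 1000):
Porosity at 2 km: φ = 0.71·exp(−0.876×2) = 0.1231
Solid-volume conservation: h(1−φ) = h₀(1−φ₀) ⇒ h = h₀·(1−φ₀)/(1−φ)
h = 0.131 × (1 − 0.71)/(1 − 0.1231) = 0.131 × 0.3307 = 0.0433 km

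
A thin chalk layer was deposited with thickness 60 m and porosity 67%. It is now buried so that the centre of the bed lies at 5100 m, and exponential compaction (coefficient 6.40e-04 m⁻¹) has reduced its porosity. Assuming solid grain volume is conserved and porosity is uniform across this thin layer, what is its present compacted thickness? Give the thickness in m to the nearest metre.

20 m

Working in km (1 km = 1000 m; β in km⁻¹ = β in m⁻¹ × 1000):
Porosity at 5.1 km: n = 0.67·exp(−0.64×5.1) = 0.0256
Solid-volume conservation: h(1−n) = h₀(1−n₀) ⇒ h = h₀·(1−n₀)/(1−n)
h = 0.06 × (1 − 0.67)/(1 − 0.0256) = 0.06 × 0.3387 = 0.0203 km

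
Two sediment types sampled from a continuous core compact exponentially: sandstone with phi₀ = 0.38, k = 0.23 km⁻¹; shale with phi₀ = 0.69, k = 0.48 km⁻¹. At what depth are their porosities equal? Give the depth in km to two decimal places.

Set phi₀ₐ e^(−kₐZ) = phi₀ᵦ e^(−kᵦZ) ⇒ ln(phi₀ₐ/phi₀ᵦ) = (kₐ − kᵦ)·Z
Z = ln(0.38/0.69) / (0.23 − 0.48) = -0.5965 / -0.25 = 2.386 km

2.39 km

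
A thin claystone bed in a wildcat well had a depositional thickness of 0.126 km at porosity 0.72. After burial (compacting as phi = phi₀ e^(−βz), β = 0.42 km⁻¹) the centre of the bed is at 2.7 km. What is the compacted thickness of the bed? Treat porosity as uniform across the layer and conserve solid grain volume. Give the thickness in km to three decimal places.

0.046 km

Porosity at 2.7 km: phi = 0.72·exp(−0.42×2.7) = 0.2317
Solid-volume conservation: h(1−phi) = h₀(1−phi₀) ⇒ h = h₀·(1−phi₀)/(1−phi)
h = 0.126 × (1 − 0.72)/(1 − 0.2317) = 0.126 × 0.3644 = 0.0459 km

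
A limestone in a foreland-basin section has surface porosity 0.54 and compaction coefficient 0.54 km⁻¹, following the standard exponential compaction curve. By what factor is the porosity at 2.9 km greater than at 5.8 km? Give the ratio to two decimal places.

n(z₁)/n(z₂) = e^(−c·z₁)/e^(−c·z₂) = e^{c(z₂−z₁)}
= exp(0.54 × 2.9) = exp(1.566) = 4.7875

4.79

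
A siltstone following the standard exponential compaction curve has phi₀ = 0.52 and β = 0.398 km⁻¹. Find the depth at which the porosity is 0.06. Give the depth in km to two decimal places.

5.43 km

Invert Athy's law: d = ln(phi₀/phi) / β
d = ln(0.52/0.06) / 0.398 = ln(8.667) / 0.398 = 2.1595 / 0.398 = 5.426 km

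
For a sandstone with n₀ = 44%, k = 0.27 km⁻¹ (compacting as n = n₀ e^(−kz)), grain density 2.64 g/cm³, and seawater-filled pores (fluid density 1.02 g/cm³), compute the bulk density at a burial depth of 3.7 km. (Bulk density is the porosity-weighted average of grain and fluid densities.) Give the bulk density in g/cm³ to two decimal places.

Porosity at depth: n = 0.44·exp(−0.27×3.7) = 0.44×0.3682 = 0.1620
Bulk density: ρ_b = (1−n)ρ_g + n·ρ_f = 0.8380×2.64 + 0.1620×1.02
       = 2.212 + 0.165 = 2.378 g/cm³

2.38 g/cm³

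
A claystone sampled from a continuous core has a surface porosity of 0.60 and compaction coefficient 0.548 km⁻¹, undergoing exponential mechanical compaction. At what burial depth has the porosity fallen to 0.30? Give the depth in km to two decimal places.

Invert Athy's law: Z = ln(phi₀/phi) / k
Z = ln(0.6/0.3) / 0.548 = ln(2) / 0.548 = 0.6931 / 0.548 = 1.265 km

1.26 km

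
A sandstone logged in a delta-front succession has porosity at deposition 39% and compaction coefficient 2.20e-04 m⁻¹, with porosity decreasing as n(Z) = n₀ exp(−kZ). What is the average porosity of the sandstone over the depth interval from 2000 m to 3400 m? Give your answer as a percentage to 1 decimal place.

Working in km (1 km = 1000 m; k in km⁻¹ = k in m⁻¹ × 1000):
⟨n⟩ = (1/(Z₂−Z₁)) ∫ n₀ e^(−kZ) dZ = n₀·(e^(−k·Z₁) − e^(−k·Z₂)) / (k·(Z₂−Z₁))
e^(−0.22×2) = 0.6440; e^(−0.22×3.4) = 0.4733
⟨n⟩ = 0.39 × (0.6440 − 0.4733) / (0.22 × 1.4) = 0.39 × 0.5543 = 0.2162

21.6%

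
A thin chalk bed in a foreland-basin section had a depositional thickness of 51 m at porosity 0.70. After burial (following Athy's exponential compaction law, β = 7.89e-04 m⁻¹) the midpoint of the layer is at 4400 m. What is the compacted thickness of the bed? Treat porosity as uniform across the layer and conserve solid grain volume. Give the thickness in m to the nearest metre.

16 m

Working in km (1 km = 1000 m; β in km⁻¹ = β in m⁻¹ × 1000):
Porosity at 4.4 km: φ = 0.7·exp(−0.789×4.4) = 0.0217
Solid-volume conservation: h(1−φ) = h₀(1−φ₀) ⇒ h = h₀·(1−φ₀)/(1−φ)
h = 0.051 × (1 − 0.7)/(1 − 0.0217) = 0.051 × 0.3067 = 0.0156 km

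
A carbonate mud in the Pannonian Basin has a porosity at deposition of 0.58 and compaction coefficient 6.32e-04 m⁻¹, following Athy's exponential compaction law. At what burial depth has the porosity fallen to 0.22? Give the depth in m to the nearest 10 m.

Working in km (1 km = 1000 m; c in km⁻¹ = c in m⁻¹ × 1000):
Invert Athy's law: d = ln(n₀/n) / c
d = ln(0.58/0.22) / 0.632 = ln(2.636) / 0.632 = 0.9694 / 0.632 = 1.534 km

1530 m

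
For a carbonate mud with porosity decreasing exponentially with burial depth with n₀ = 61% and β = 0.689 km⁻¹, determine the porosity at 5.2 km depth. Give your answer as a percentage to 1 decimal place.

n = n₀·exp(−β·z) = 0.61 × exp(−0.689 × 5.2) = 0.61 × exp(−3.583)
  = 0.61 × 0.0278 = 0.0170

1.7%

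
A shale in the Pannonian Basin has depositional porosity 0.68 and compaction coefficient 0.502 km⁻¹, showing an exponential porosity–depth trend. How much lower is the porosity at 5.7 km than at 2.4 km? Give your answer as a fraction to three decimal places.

φ(2.4) = 0.68·e^(−0.502×2.4) = 0.2038
φ(5.7) = 0.68·e^(−0.502×5.7) = 0.0389
Δφ = 0.2038 − 0.0389 = 0.1649

0.165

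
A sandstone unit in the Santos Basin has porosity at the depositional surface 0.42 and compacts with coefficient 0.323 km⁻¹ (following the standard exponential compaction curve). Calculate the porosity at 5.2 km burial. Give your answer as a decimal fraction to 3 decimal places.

phi = phi₀·exp(−k·Z) = 0.42 × exp(−0.323 × 5.2) = 0.42 × exp(−1.68)
  = 0.42 × 0.1864 = 0.0783

0.078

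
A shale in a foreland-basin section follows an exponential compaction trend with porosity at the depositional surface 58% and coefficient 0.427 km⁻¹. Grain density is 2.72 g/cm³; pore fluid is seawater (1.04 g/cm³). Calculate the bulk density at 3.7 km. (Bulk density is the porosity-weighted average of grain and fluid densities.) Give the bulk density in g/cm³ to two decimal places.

2.52 g/cm³

Porosity at depth: φ = 0.58·exp(−0.427×3.7) = 0.58×0.2060 = 0.1195
Bulk density: ρ_b = (1−φ)ρ_g + φ·ρ_f = 0.8805×2.72 + 0.1195×1.04
       = 2.395 + 0.124 = 2.519 g/cm³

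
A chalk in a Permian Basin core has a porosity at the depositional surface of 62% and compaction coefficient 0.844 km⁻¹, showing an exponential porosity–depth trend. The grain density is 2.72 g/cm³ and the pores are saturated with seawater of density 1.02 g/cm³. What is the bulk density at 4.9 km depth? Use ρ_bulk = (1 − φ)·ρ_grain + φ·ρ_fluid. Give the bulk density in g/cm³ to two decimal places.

Porosity at depth: n = 0.62·exp(−0.844×4.9) = 0.62×0.0160 = 0.0099
Bulk density: ρ_b = (1−n)ρ_g + n·ρ_f = 0.9901×2.72 + 0.0099×1.02
       = 2.693 + 0.010 = 2.703 g/cm³

2.70 g/cm³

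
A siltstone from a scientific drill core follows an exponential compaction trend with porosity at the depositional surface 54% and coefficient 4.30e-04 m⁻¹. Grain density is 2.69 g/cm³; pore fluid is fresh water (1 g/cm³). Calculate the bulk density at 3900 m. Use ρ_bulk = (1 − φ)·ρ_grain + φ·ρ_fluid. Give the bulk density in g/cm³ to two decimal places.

Working in km (1 km = 1000 m; c in km⁻¹ = c in m⁻¹ × 1000):
Porosity at depth: φ = 0.54·exp(−0.43×3.9) = 0.54×0.1869 = 0.1009
Bulk density: ρ_b = (1−φ)ρ_g + φ·ρ_f = 0.8991×2.69 + 0.1009×1
       = 2.418 + 0.101 = 2.519 g/cm³

2.52 g/cm³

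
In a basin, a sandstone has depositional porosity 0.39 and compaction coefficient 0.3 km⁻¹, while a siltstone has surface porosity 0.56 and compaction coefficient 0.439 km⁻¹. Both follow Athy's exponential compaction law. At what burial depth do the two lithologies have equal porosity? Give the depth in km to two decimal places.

Set n₀ₐ e^(−βₐZ) = n₀ᵦ e^(−βᵦZ) ⇒ ln(n₀ₐ/n₀ᵦ) = (βₐ − βᵦ)·Z
Z = ln(0.39/0.56) / (0.3 − 0.439) = -0.3618 / -0.139 = 2.603 km

2.60 km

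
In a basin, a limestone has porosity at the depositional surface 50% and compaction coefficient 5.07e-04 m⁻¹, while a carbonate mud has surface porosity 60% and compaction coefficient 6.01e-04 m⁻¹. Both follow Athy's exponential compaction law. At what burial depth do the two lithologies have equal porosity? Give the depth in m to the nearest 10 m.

Working in km (1 km = 1000 m; c in km⁻¹ = c in m⁻¹ × 1000):
Set phi₀ₐ e^(−cₐd) = phi₀ᵦ e^(−cᵦd) ⇒ ln(phi₀ₐ/phi₀ᵦ) = (cₐ − cᵦ)·d
d = ln(0.5/0.6) / (0.507 − 0.601) = -0.1823 / -0.094 = 1.940 km

1940 m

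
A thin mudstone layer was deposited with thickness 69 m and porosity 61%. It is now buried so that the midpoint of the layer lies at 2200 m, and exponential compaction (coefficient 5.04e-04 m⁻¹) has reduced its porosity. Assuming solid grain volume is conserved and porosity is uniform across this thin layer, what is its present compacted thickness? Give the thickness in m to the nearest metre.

Working in km (1 km = 1000 m; k in km⁻¹ = k in m⁻¹ × 1000):
Porosity at 2.2 km: n = 0.61·exp(−0.504×2.2) = 0.2013
Solid-volume conservation: h(1−n) = h₀(1−n₀) ⇒ h = h₀·(1−n₀)/(1−n)
h = 0.069 × (1 − 0.61)/(1 − 0.2013) = 0.069 × 0.4883 = 0.0337 km

34 m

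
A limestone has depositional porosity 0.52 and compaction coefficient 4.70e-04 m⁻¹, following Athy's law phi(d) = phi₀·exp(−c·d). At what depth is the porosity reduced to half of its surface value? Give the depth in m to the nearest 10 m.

1470 m

Working in km (1 km = 1000 m; c in km⁻¹ = c in m⁻¹ × 1000):
phi/phi₀ = 1/2 ⇒ exp(−c·d) = 1/2 ⇒ d = ln(2) / c
d = 0.6931 / 0.47 = 1.475 km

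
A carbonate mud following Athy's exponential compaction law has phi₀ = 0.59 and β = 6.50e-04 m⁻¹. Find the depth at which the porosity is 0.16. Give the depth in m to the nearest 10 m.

2010 m

Working in km (1 km = 1000 m; β in km⁻¹ = β in m⁻¹ × 1000):
Invert Athy's law: Z = ln(phi₀/phi) / β
Z = ln(0.59/0.16) / 0.65 = ln(3.687) / 0.65 = 1.3049 / 0.65 = 2.008 km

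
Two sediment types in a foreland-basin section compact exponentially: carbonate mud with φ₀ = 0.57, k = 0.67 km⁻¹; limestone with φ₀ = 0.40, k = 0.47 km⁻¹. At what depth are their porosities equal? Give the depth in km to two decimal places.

Set φ₀ₐ e^(−kₐd) = φ₀ᵦ e^(−kᵦd) ⇒ ln(φ₀ₐ/φ₀ᵦ) = (kₐ − kᵦ)·d
d = ln(0.57/0.4) / (0.67 − 0.47) = 0.3542 / 0.2 = 1.771 km

1.77 km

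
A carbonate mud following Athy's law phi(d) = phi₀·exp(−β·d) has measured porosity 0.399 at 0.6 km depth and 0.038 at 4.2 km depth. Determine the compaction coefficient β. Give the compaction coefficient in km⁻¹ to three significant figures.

Athy: phi(d) = phi₀ e^(−βd) ⇒ phi₁/phi₂ = e^{β(d₂−d₁)} ⇒ β = ln(phi₁/phi₂)/(d₂−d₁)
β = ln(0.399/0.038) / (4.2 − 0.6) = ln(10.5) / 3.6 = 2.3514 / 3.6 = 0.6532 km⁻¹

0.653 km⁻¹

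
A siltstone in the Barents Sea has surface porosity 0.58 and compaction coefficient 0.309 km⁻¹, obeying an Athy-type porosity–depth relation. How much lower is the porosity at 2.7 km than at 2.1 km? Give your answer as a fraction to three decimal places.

phi(2.1) = 0.58·e^(−0.309×2.1) = 0.3031
phi(2.7) = 0.58·e^(−0.309×2.7) = 0.2518
Δphi = 0.3031 − 0.2518 = 0.0513

0.051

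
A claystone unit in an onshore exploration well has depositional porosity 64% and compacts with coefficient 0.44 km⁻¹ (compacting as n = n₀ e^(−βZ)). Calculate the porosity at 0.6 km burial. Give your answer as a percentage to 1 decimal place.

49.2%

n = n₀·exp(−β·Z) = 0.64 × exp(−0.44 × 0.6) = 0.64 × exp(−0.264)
  = 0.64 × 0.7680 = 0.4915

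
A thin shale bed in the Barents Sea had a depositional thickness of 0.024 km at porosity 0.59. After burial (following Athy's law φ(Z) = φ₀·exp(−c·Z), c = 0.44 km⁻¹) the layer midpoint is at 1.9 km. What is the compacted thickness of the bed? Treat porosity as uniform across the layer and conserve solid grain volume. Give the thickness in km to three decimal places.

Porosity at 1.9 km: φ = 0.59·exp(−0.44×1.9) = 0.2557
Solid-volume conservation: h(1−φ) = h₀(1−φ₀) ⇒ h = h₀·(1−φ₀)/(1−φ)
h = 0.024 × (1 − 0.59)/(1 − 0.2557) = 0.024 × 0.5509 = 0.0132 km

0.013 km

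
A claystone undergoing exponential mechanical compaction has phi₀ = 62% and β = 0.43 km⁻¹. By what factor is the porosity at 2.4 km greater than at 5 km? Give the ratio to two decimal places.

phi(d₁)/phi(d₂) = e^(−β·d₁)/e^(−β·d₂) = e^{β(d₂−d₁)}
= exp(0.43 × 2.6) = exp(1.118) = 3.0587

3.06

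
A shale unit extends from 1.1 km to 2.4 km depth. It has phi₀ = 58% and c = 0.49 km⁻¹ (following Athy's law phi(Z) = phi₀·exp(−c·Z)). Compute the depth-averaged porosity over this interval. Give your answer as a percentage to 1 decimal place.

25.0%

⟨phi⟩ = (1/(Z₂−Z₁)) ∫ phi₀ e^(−cZ) dZ = phi₀·(e^(−c·Z₁) − e^(−c·Z₂)) / (c·(Z₂−Z₁))
e^(−0.49×1.1) = 0.5833; e^(−0.49×2.4) = 0.3085
⟨phi⟩ = 0.58 × (0.5833 − 0.3085) / (0.49 × 1.3) = 0.58 × 0.4314 = 0.2502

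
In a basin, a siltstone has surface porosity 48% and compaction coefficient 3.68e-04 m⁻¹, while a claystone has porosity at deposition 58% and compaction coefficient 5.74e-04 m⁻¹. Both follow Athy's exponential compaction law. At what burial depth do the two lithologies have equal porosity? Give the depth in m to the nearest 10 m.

920 m

Working in km (1 km = 1000 m; k in km⁻¹ = k in m⁻¹ × 1000):
Set n₀ₐ e^(−kₐZ) = n₀ᵦ e^(−kᵦZ) ⇒ ln(n₀ₐ/n₀ᵦ) = (kₐ − kᵦ)·Z
Z = ln(0.48/0.58) / (0.368 − 0.574) = -0.1892 / -0.206 = 0.919 km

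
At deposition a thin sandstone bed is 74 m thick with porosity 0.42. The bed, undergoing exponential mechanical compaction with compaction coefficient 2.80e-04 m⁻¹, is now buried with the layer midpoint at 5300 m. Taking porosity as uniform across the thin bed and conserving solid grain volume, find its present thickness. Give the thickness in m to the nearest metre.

47 m

Working in km (1 km = 1000 m; β in km⁻¹ = β in m⁻¹ × 1000):
Porosity at 5.3 km: phi = 0.42·exp(−0.28×5.3) = 0.0952
Solid-volume conservation: h(1−phi) = h₀(1−phi₀) ⇒ h = h₀·(1−phi₀)/(1−phi)
h = 0.074 × (1 − 0.42)/(1 − 0.0952) = 0.074 × 0.6410 = 0.0474 km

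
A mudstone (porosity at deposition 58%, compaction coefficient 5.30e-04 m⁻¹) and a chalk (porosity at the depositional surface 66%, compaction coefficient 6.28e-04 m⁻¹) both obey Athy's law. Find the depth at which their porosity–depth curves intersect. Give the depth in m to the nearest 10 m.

1320 m

Working in km (1 km = 1000 m; k in km⁻¹ = k in m⁻¹ × 1000):
Set phi₀ₐ e^(−kₐd) = phi₀ᵦ e^(−kᵦd) ⇒ ln(phi₀ₐ/phi₀ᵦ) = (kₐ − kᵦ)·d
d = ln(0.58/0.66) / (0.53 − 0.628) = -0.1292 / -0.098 = 1.318 km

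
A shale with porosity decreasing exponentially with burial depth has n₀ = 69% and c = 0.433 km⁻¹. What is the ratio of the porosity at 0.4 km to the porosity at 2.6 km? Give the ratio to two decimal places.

n(z₁)/n(z₂) = e^(−c·z₁)/e^(−c·z₂) = e^{c(z₂−z₁)}
= exp(0.433 × 2.2) = exp(0.9526) = 2.5924

2.59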